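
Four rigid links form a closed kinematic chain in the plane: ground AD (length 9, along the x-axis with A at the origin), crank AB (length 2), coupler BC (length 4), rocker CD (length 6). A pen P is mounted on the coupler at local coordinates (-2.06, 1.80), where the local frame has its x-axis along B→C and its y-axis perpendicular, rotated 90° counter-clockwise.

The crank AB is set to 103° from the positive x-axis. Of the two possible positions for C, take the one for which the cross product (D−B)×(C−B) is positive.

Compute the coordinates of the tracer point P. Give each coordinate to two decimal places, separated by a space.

-2.72 3.48

A=(0,0), D=(9.00,0)
B = A + 2.00·(cos103°, sin103°) = (-0.4499, 1.9487)
|BD| = 9.6487
circle(B,4.00) ∩ circle(D,6.00): a=3.7880, h=1.2850
  candidates: C₊=(3.5195,2.4422) cross=12.399; C₋=(3.0005,-0.0749) cross=-12.399
  mode + wants cross > 0 → take C=(3.5195,2.4422) (cross=12.399)
ex = (C−B)/|BC| = (0.9924,0.1234); ey = (-0.1234,0.9924)
P = B + -2.06·ex + 1.80·ey = (-2.7162,3.4808)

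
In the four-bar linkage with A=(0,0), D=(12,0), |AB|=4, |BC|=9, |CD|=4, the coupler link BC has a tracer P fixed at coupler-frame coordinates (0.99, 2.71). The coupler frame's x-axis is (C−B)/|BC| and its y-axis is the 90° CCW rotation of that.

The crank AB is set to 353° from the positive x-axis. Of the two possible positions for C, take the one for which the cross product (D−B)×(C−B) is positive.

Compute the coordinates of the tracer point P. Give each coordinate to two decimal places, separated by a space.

A=(0,0), D=(12.00,0)
B = A + 4.00·(cos353°, sin353°) = (3.9702, -0.4875)
|BD| = 8.0446
circle(B,9.00) ∩ circle(D,4.00): a=8.0623, h=4.0000
  candidates: C₊=(11.7753,3.9937) cross=32.178; C₋=(12.2600,-3.9915) cross=-32.178
  mode + wants cross > 0 → take C=(11.7753,3.9937) (cross=32.178)
ex = (C−B)/|BC| = (0.8672,0.4979); ey = (-0.4979,0.8672)
P = B + 0.99·ex + 2.71·ey = (3.4794,2.3556)

3.48 2.36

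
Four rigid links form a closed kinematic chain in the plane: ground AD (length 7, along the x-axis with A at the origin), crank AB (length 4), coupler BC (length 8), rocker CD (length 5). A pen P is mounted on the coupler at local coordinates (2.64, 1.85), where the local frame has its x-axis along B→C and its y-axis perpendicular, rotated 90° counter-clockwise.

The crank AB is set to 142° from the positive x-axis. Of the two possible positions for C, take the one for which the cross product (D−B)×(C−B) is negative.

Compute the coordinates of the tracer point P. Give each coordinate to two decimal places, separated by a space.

0.05 2.11

A=(0,0), D=(7.00,0)
B = A + 4.00·(cos142°, sin142°) = (-3.1520, 2.4626)
|BD| = 10.4465
circle(B,8.00) ∩ circle(D,5.00): a=7.0899, h=3.7059
  candidates: C₊=(4.6116,4.3927) cross=38.713; C₋=(2.8644,-2.8101) cross=-38.713
  mode - wants cross < 0 → take C=(2.8644,-2.8101) (cross=-38.713)
ex = (C−B)/|BC| = (0.7521,-0.6591); ey = (0.6591,0.7521)
P = B + 2.64·ex + 1.85·ey = (0.0527,2.1139)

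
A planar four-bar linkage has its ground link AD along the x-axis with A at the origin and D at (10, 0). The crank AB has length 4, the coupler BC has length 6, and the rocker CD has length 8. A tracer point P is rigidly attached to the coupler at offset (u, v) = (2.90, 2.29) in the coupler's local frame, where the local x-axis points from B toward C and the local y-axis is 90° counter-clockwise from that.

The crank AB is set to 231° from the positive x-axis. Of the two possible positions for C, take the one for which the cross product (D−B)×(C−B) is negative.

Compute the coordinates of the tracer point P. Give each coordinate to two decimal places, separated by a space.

0.81 -1.51

A=(0,0), D=(10.00,0)
B = A + 4.00·(cos231°, sin231°) = (-2.5173, -3.1086)
|BD| = 12.8975
circle(B,6.00) ∩ circle(D,8.00): a=5.3633, h=2.6899
  candidates: C₊=(2.0396,0.7946) cross=34.692; C₋=(3.3362,-4.4265) cross=-34.692
  mode - wants cross < 0 → take C=(3.3362,-4.4265) (cross=-34.692)
ex = (C−B)/|BC| = (0.9756,-0.2196); ey = (0.2196,0.9756)
P = B + 2.90·ex + 2.29·ey = (0.8149,-1.5115)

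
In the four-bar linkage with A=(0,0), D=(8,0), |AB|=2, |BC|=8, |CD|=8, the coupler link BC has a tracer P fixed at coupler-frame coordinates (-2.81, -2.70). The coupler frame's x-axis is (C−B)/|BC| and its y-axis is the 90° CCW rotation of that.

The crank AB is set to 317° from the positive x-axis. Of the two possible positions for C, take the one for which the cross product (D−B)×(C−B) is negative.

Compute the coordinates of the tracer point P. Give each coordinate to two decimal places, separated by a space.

-2.38 -0.71

A=(0,0), D=(8.00,0)
B = A + 2.00·(cos317°, sin317°) = (1.4627, -1.3640)
|BD| = 6.6781
circle(B,8.00) ∩ circle(D,8.00): a=3.3390, h=7.2699
  candidates: C₊=(3.2465,6.4346) cross=48.549; C₋=(6.2162,-7.7986) cross=-48.549
  mode - wants cross < 0 → take C=(6.2162,-7.7986) (cross=-48.549)
ex = (C−B)/|BC| = (0.5942,-0.8043); ey = (0.8043,0.5942)
P = B + -2.81·ex + -2.70·ey = (-2.3786,-0.7082)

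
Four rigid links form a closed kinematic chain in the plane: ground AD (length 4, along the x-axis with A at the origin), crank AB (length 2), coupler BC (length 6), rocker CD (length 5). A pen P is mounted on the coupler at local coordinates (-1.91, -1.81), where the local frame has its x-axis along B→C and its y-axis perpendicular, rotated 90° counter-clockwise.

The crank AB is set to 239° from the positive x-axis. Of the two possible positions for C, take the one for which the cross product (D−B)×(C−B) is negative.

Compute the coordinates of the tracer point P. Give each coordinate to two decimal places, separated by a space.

A=(0,0), D=(4.00,0)
B = A + 2.00·(cos239°, sin239°) = (-1.0301, -1.7143)
|BD| = 5.3142
circle(B,6.00) ∩ circle(D,5.00): a=3.6921, h=4.7296
  candidates: C₊=(0.9389,3.9534) cross=25.134; C₋=(3.9903,-5.0000) cross=-25.134
  mode - wants cross < 0 → take C=(3.9903,-5.0000) (cross=-25.134)
ex = (C−B)/|BC| = (0.8367,-0.5476); ey = (0.5476,0.8367)
P = B + -1.91·ex + -1.81·ey = (-3.6194,-2.1829)

-3.62 -2.18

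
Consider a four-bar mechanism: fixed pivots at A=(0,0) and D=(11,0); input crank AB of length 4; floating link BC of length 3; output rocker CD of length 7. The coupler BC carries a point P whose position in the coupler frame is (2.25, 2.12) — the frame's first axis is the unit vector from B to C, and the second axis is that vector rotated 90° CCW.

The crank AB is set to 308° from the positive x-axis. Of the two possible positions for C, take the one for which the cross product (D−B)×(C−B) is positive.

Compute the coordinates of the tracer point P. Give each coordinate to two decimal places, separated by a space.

1.82 -0.13

A=(0,0), D=(11.00,0)
B = A + 4.00·(cos308°, sin308°) = (2.4626, -3.1520)
|BD| = 9.1006
circle(B,3.00) ∩ circle(D,7.00): a=2.3527, h=1.8614
  candidates: C₊=(4.0250,-0.5910) cross=16.940; C₋=(5.3144,-4.0834) cross=-16.940
  mode + wants cross > 0 → take C=(4.0250,-0.5910) (cross=16.940)
ex = (C−B)/|BC| = (0.5208,0.8537); ey = (-0.8537,0.5208)
P = B + 2.25·ex + 2.12·ey = (1.8246,-0.1272)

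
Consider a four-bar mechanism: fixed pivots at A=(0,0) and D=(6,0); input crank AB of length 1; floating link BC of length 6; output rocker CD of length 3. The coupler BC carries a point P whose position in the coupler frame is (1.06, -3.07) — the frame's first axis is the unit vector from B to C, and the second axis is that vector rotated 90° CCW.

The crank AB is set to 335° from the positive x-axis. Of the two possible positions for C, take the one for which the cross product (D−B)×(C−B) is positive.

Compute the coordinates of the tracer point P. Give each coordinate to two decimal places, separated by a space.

3.53 -2.34

A=(0,0), D=(6.00,0)
B = A + 1.00·(cos335°, sin335°) = (0.9063, -0.4226)
|BD| = 5.1112
circle(B,6.00) ∩ circle(D,3.00): a=5.1969, h=2.9988
  candidates: C₊=(5.8374,2.9956) cross=15.327; C₋=(6.3333,-2.9814) cross=-15.327
  mode + wants cross > 0 → take C=(5.8374,2.9956) (cross=15.327)
ex = (C−B)/|BC| = (0.8219,0.5697); ey = (-0.5697,0.8219)
P = B + 1.06·ex + -3.07·ey = (3.5265,-2.3418)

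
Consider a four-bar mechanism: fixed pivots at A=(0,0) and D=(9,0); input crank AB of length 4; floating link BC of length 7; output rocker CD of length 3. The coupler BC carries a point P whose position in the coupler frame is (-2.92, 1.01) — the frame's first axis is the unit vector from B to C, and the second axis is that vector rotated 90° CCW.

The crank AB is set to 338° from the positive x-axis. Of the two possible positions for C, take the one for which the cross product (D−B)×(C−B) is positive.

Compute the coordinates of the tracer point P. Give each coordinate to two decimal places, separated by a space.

0.82 -2.60

A=(0,0), D=(9.00,0)
B = A + 4.00·(cos338°, sin338°) = (3.7087, -1.4984)
|BD| = 5.4993
circle(B,7.00) ∩ circle(D,3.00): a=6.3865, h=2.8658
  candidates: C₊=(9.0727,2.9991) cross=15.760; C₋=(10.6344,-2.5157) cross=-15.760
  mode + wants cross > 0 → take C=(9.0727,2.9991) (cross=15.760)
ex = (C−B)/|BC| = (0.7663,0.6425); ey = (-0.6425,0.7663)
P = B + -2.92·ex + 1.01·ey = (0.8223,-2.6006)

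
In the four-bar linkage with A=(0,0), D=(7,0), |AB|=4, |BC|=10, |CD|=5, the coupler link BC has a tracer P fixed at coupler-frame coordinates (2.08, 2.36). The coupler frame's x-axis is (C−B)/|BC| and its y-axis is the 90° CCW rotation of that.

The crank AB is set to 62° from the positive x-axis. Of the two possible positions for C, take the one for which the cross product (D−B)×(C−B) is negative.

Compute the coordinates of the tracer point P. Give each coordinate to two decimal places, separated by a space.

A=(0,0), D=(7.00,0)
B = A + 4.00·(cos62°, sin62°) = (1.8779, 3.5318)
|BD| = 6.2217
circle(B,10.00) ∩ circle(D,5.00): a=9.1381, h=4.0613
  candidates: C₊=(11.7064,1.6880) cross=25.268; C₋=(7.0956,-4.9991) cross=-25.268
  mode - wants cross < 0 → take C=(7.0956,-4.9991) (cross=-25.268)
ex = (C−B)/|BC| = (0.5218,-0.8531); ey = (0.8531,0.5218)
P = B + 2.08·ex + 2.36·ey = (4.9764,2.9887)

4.98 2.99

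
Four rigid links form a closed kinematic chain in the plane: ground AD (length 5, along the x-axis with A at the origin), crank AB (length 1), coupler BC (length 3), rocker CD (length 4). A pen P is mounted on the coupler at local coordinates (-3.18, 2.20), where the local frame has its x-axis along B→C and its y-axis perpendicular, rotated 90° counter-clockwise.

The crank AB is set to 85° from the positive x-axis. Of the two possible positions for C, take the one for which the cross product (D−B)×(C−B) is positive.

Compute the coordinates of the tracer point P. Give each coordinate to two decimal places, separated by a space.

-3.75 0.54

A=(0,0), D=(5.00,0)
B = A + 1.00·(cos85°, sin85°) = (0.0872, 0.9962)
|BD| = 5.0128
circle(B,3.00) ∩ circle(D,4.00): a=1.8082, h=2.3938
  candidates: C₊=(2.3350,2.9829) cross=12.000; C₋=(1.3836,-1.7092) cross=-12.000
  mode + wants cross > 0 → take C=(2.3350,2.9829) (cross=12.000)
ex = (C−B)/|BC| = (0.7493,0.6622); ey = (-0.6622,0.7493)
P = B + -3.18·ex + 2.20·ey = (-3.7525,0.5387)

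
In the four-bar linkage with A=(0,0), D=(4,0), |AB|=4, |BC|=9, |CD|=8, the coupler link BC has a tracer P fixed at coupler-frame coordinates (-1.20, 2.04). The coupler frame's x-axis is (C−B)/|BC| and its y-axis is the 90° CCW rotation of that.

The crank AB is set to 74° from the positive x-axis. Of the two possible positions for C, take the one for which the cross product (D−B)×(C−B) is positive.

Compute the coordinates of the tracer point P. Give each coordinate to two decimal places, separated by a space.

A=(0,0), D=(4.00,0)
B = A + 4.00·(cos74°, sin74°) = (1.1025, 3.8450)
|BD| = 4.8145
circle(B,9.00) ∩ circle(D,8.00): a=4.1728, h=7.9742
  candidates: C₊=(9.9823,5.3115) cross=38.392; C₋=(-2.7547,-4.2865) cross=-38.392
  mode + wants cross > 0 → take C=(9.9823,5.3115) (cross=38.392)
ex = (C−B)/|BC| = (0.9866,0.1629); ey = (-0.1629,0.9866)
P = B + -1.20·ex + 2.04·ey = (-0.4138,5.6623)

-0.41 5.66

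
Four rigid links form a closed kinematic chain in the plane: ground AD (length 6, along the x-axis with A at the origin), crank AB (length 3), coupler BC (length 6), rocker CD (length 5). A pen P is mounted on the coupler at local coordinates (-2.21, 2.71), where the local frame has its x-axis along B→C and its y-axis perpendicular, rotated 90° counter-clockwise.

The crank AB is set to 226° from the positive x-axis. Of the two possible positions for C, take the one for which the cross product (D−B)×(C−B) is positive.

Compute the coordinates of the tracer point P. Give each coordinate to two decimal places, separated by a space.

A=(0,0), D=(6.00,0)
B = A + 3.00·(cos226°, sin226°) = (-2.0840, -2.1580)
|BD| = 8.3671
circle(B,6.00) ∩ circle(D,5.00): a=4.8409, h=3.5449
  candidates: C₊=(1.6788,2.5154) cross=29.660; C₋=(3.5074,-4.3344) cross=-29.660
  mode + wants cross > 0 → take C=(1.6788,2.5154) (cross=29.660)
ex = (C−B)/|BC| = (0.6271,0.7789); ey = (-0.7789,0.6271)
P = B + -2.21·ex + 2.71·ey = (-5.5808,-2.1799)

-5.58 -2.18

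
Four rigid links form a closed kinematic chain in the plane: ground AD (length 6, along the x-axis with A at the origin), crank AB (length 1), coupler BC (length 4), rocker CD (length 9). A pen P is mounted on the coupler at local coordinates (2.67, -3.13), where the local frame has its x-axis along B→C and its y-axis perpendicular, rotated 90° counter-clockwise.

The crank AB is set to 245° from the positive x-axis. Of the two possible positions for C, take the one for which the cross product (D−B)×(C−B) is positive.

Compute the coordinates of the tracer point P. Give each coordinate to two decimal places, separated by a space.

A=(0,0), D=(6.00,0)
B = A + 1.00·(cos245°, sin245°) = (-0.4226, -0.9063)
|BD| = 6.4862
circle(B,4.00) ∩ circle(D,9.00): a=-1.7675, h=3.5883
  candidates: C₊=(-2.6741,2.3998) cross=23.275; C₋=(-1.6714,-4.7064) cross=-23.275
  mode + wants cross > 0 → take C=(-2.6741,2.3998) (cross=23.275)
ex = (C−B)/|BC| = (-0.5629,0.8265); ey = (-0.8265,-0.5629)
P = B + 2.67·ex + -3.13·ey = (0.6616,3.0624)

0.66 3.06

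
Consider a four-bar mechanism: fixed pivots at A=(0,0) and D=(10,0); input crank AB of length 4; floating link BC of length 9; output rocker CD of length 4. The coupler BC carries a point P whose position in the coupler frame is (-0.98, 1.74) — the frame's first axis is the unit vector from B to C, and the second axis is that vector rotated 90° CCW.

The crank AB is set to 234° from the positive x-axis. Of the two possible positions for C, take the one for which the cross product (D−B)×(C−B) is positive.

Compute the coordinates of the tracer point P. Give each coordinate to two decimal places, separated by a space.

-3.91 -1.99

A=(0,0), D=(10.00,0)
B = A + 4.00·(cos234°, sin234°) = (-2.3511, -3.2361)
|BD| = 12.7680
circle(B,9.00) ∩ circle(D,4.00): a=8.9294, h=1.1248
  candidates: C₊=(6.0017,0.1152) cross=14.361; C₋=(6.5718,-2.0610) cross=-14.361
  mode + wants cross > 0 → take C=(6.0017,0.1152) (cross=14.361)
ex = (C−B)/|BC| = (0.9281,0.3724); ey = (-0.3724,0.9281)
P = B + -0.98·ex + 1.74·ey = (-3.9086,-1.9861)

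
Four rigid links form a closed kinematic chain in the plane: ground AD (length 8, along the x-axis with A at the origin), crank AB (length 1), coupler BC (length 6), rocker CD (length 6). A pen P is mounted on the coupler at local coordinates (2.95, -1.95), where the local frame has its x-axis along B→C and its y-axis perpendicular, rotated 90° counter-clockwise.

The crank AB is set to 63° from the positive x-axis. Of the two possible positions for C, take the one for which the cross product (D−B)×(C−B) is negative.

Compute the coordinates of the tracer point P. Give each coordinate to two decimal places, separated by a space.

A=(0,0), D=(8.00,0)
B = A + 1.00·(cos63°, sin63°) = (0.4540, 0.8910)
|BD| = 7.5984
circle(B,6.00) ∩ circle(D,6.00): a=3.7992, h=4.6439
  candidates: C₊=(4.7715,5.0574) cross=35.286; C₋=(3.6824,-4.1664) cross=-35.286
  mode - wants cross < 0 → take C=(3.6824,-4.1664) (cross=-35.286)
ex = (C−B)/|BC| = (0.5381,-0.8429); ey = (0.8429,0.5381)
P = B + 2.95·ex + -1.95·ey = (0.3977,-2.6448)

0.40 -2.64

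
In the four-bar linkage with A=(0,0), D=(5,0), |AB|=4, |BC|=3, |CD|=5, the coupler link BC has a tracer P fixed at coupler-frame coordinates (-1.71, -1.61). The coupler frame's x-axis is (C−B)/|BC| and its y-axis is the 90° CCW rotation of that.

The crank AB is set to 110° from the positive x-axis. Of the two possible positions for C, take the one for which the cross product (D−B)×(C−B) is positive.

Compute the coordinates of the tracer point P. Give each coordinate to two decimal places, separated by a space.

A=(0,0), D=(5.00,0)
B = A + 4.00·(cos110°, sin110°) = (-1.3681, 3.7588)
|BD| = 7.3946
circle(B,3.00) ∩ circle(D,5.00): a=2.6155, h=1.4695
  candidates: C₊=(1.6312,3.6948) cross=10.866; C₋=(0.1373,1.1638) cross=-10.866
  mode + wants cross > 0 → take C=(1.6312,3.6948) (cross=10.866)
ex = (C−B)/|BC| = (0.9998,-0.0213); ey = (0.0213,0.9998)
P = B + -1.71·ex + -1.61·ey = (-3.1120,2.1856)

-3.11 2.19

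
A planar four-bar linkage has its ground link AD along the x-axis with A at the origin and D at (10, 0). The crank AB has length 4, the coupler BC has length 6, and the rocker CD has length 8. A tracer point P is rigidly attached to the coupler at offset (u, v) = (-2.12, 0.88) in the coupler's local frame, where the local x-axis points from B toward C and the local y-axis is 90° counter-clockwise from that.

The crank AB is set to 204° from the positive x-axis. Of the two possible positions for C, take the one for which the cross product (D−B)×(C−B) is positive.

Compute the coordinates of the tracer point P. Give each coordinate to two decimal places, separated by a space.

-5.95 -1.50

A=(0,0), D=(10.00,0)
B = A + 4.00·(cos204°, sin204°) = (-3.6542, -1.6269)
|BD| = 13.7508
circle(B,6.00) ∩ circle(D,8.00): a=5.8573, h=1.3010
  candidates: C₊=(2.0080,0.3579) cross=17.889; C₋=(2.3159,-2.2258) cross=-17.889
  mode + wants cross > 0 → take C=(2.0080,0.3579) (cross=17.889)
ex = (C−B)/|BC| = (0.9437,0.3308); ey = (-0.3308,0.9437)
P = B + -2.12·ex + 0.88·ey = (-5.9459,-1.4978)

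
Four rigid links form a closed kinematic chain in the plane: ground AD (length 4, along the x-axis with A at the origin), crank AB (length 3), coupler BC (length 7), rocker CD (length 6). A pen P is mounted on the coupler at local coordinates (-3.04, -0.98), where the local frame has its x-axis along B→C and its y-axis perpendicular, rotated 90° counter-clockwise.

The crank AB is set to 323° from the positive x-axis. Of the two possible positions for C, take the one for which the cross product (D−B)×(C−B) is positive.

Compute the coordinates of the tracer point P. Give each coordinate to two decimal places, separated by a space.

4.11 -4.50

A=(0,0), D=(4.00,0)
B = A + 3.00·(cos323°, sin323°) = (2.3959, -1.8054)
|BD| = 2.4151
circle(B,7.00) ∩ circle(D,6.00): a=3.8989, h=5.8136
  candidates: C₊=(0.6395,4.9706) cross=14.041; C₋=(9.3316,-2.7521) cross=-14.041
  mode + wants cross > 0 → take C=(0.6395,4.9706) (cross=14.041)
ex = (C−B)/|BC| = (-0.2509,0.9680); ey = (-0.9680,-0.2509)
P = B + -3.04·ex + -0.98·ey = (4.1073,-4.5023)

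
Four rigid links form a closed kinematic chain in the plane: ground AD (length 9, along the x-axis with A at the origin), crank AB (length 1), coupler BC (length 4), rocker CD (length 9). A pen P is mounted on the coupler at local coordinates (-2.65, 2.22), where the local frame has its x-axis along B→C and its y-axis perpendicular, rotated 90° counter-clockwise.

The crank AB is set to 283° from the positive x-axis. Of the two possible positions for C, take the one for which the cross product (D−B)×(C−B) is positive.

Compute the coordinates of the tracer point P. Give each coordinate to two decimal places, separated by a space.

-2.18 -3.45

A=(0,0), D=(9.00,0)
B = A + 1.00·(cos283°, sin283°) = (0.2250, -0.9744)
|BD| = 8.8290
circle(B,4.00) ∩ circle(D,9.00): a=0.7334, h=3.9322
  candidates: C₊=(0.5199,3.0147) cross=34.717; C₋=(1.3879,-4.8016) cross=-34.717
  mode + wants cross > 0 → take C=(0.5199,3.0147) (cross=34.717)
ex = (C−B)/|BC| = (0.0737,0.9973); ey = (-0.9973,0.0737)
P = B + -2.65·ex + 2.22·ey = (-2.1844,-3.4534)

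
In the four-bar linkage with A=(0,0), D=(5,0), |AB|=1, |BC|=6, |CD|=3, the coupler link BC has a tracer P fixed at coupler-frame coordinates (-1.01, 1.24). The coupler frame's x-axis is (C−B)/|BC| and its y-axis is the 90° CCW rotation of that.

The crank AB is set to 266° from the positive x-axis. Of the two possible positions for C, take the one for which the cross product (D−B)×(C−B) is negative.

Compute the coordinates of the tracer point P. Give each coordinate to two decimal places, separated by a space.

A=(0,0), D=(5.00,0)
B = A + 1.00·(cos266°, sin266°) = (-0.0698, -0.9976)
|BD| = 5.1670
circle(B,6.00) ∩ circle(D,3.00): a=5.1962, h=2.9999
  candidates: C₊=(4.4495,2.9491) cross=15.500; C₋=(5.6079,-2.9378) cross=-15.500
  mode - wants cross < 0 → take C=(5.6079,-2.9378) (cross=-15.500)
ex = (C−B)/|BC| = (0.9463,-0.3234); ey = (0.3234,0.9463)
P = B + -1.01·ex + 1.24·ey = (-0.6245,0.5024)

-0.62 0.50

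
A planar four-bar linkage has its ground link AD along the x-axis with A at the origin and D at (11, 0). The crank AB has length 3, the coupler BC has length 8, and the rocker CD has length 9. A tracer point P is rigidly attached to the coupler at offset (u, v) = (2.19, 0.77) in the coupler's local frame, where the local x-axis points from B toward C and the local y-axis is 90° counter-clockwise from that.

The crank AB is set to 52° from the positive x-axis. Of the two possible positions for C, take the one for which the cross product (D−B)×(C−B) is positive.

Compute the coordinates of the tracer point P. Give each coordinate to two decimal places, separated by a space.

2.78 4.49

A=(0,0), D=(11.00,0)
B = A + 3.00·(cos52°, sin52°) = (1.8470, 2.3640)
|BD| = 9.4534
circle(B,8.00) ∩ circle(D,9.00): a=3.8275, h=7.0250
  candidates: C₊=(7.3097,8.2086) cross=66.410; C₋=(3.7962,-5.3949) cross=-66.410
  mode + wants cross > 0 → take C=(7.3097,8.2086) (cross=66.410)
ex = (C−B)/|BC| = (0.6828,0.7306); ey = (-0.7306,0.6828)
P = B + 2.19·ex + 0.77·ey = (2.7799,4.4898)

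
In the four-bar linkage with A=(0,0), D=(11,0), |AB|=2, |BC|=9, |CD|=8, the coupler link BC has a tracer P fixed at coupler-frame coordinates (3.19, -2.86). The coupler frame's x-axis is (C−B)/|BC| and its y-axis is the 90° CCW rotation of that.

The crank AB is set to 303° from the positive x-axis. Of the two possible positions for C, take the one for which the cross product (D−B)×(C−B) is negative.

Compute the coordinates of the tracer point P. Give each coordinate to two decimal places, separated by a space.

1.72 -5.92

A=(0,0), D=(11.00,0)
B = A + 2.00·(cos303°, sin303°) = (1.0893, -1.6773)
|BD| = 10.0517
circle(B,9.00) ∩ circle(D,8.00): a=5.8715, h=6.8210
  candidates: C₊=(5.7402,6.0278) cross=68.562; C₋=(8.0166,-7.4229) cross=-68.562
  mode - wants cross < 0 → take C=(8.0166,-7.4229) (cross=-68.562)
ex = (C−B)/|BC| = (0.7697,-0.6384); ey = (0.6384,0.7697)
P = B + 3.19·ex + -2.86·ey = (1.7188,-5.9152)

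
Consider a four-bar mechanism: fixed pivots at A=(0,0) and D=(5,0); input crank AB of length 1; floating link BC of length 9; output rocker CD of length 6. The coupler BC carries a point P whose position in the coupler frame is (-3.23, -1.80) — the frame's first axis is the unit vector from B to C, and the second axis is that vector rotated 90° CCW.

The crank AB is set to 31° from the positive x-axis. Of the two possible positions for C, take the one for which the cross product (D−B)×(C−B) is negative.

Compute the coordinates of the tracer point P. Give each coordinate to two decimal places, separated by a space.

-2.76 1.27

A=(0,0), D=(5.00,0)
B = A + 1.00·(cos31°, sin31°) = (0.8572, 0.5150)
|BD| = 4.1747
circle(B,9.00) ∩ circle(D,6.00): a=7.4769, h=5.0095
  candidates: C₊=(8.8950,4.5639) cross=20.913; C₋=(7.6590,-5.3787) cross=-20.913
  mode - wants cross < 0 → take C=(7.6590,-5.3787) (cross=-20.913)
ex = (C−B)/|BC| = (0.7558,-0.6549); ey = (0.6549,0.7558)
P = B + -3.23·ex + -1.80·ey = (-2.7627,1.2699)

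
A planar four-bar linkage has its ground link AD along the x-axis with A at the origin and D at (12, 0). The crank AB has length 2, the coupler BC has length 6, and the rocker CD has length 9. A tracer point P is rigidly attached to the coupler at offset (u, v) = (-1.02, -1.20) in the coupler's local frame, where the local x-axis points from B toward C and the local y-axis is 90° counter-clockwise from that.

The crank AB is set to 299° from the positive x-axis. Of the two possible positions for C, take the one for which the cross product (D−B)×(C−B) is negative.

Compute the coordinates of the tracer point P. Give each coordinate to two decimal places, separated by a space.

-0.60 -1.89

A=(0,0), D=(12.00,0)
B = A + 2.00·(cos299°, sin299°) = (0.9696, -1.7492)
|BD| = 11.1682
circle(B,6.00) ∩ circle(D,9.00): a=3.5695, h=4.8228
  candidates: C₊=(3.7397,3.5731) cross=53.862; C₋=(5.2504,-5.9534) cross=-53.862
  mode - wants cross < 0 → take C=(5.2504,-5.9534) (cross=-53.862)
ex = (C−B)/|BC| = (0.7135,-0.7007); ey = (0.7007,0.7135)
P = B + -1.02·ex + -1.20·ey = (-0.5989,-1.8907)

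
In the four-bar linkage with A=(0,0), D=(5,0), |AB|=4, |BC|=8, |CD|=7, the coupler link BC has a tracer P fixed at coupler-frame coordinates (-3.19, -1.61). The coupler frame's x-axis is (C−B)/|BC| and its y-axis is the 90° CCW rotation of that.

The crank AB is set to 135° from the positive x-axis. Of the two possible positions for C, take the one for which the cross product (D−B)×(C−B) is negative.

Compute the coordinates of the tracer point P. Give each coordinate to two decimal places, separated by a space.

A=(0,0), D=(5.00,0)
B = A + 4.00·(cos135°, sin135°) = (-2.8284, 2.8284)
|BD| = 8.3237
circle(B,8.00) ∩ circle(D,7.00): a=5.0629, h=6.1941
  candidates: C₊=(4.0380,6.9336) cross=51.558; C₋=(-0.1716,-4.7175) cross=-51.558
  mode - wants cross < 0 → take C=(-0.1716,-4.7175) (cross=-51.558)
ex = (C−B)/|BC| = (0.3321,-0.9432); ey = (0.9432,0.3321)
P = B + -3.19·ex + -1.61·ey = (-5.4065,5.3027)

-5.41 5.30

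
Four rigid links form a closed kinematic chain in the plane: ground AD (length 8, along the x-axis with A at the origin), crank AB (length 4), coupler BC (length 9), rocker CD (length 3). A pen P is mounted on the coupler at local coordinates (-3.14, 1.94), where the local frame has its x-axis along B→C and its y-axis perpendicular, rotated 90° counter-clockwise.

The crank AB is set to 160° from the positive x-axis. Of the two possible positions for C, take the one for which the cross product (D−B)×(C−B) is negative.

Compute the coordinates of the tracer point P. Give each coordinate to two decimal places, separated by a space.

A=(0,0), D=(8.00,0)
B = A + 4.00·(cos160°, sin160°) = (-3.7588, 1.3681)
|BD| = 11.8381
circle(B,9.00) ∩ circle(D,3.00): a=8.9601, h=0.8468
  candidates: C₊=(5.2391,1.1737) cross=10.024; C₋=(5.0434,-0.5085) cross=-10.024
  mode - wants cross < 0 → take C=(5.0434,-0.5085) (cross=-10.024)
ex = (C−B)/|BC| = (0.9780,-0.2085); ey = (0.2085,0.9780)
P = B + -3.14·ex + 1.94·ey = (-6.4252,3.9202)

-6.43 3.92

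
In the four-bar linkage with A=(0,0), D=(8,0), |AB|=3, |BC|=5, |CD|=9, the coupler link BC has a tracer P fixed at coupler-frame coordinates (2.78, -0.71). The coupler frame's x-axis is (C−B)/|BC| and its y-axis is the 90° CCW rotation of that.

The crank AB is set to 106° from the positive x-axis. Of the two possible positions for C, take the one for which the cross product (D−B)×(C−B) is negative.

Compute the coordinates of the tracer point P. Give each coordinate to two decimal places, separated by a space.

A=(0,0), D=(8.00,0)
B = A + 3.00·(cos106°, sin106°) = (-0.8269, 2.8838)
|BD| = 9.2860
circle(B,5.00) ∩ circle(D,9.00): a=1.6277, h=4.7276
  candidates: C₊=(2.1885,6.8722) cross=43.901; C₋=(-0.7478,-2.1156) cross=-43.901
  mode - wants cross < 0 → take C=(-0.7478,-2.1156) (cross=-43.901)
ex = (C−B)/|BC| = (0.0158,-0.9999); ey = (0.9999,0.0158)
P = B + 2.78·ex + -0.71·ey = (-1.4928,0.0929)

-1.49 0.09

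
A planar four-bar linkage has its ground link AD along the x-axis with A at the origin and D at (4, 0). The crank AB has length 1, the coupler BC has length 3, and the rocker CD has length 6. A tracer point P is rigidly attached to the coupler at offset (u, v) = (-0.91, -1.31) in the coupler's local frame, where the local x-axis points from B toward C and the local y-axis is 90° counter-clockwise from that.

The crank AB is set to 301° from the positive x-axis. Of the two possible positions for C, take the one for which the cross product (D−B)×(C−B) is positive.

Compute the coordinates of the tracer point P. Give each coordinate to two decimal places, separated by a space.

A=(0,0), D=(4.00,0)
B = A + 1.00·(cos301°, sin301°) = (0.5150, -0.8572)
|BD| = 3.5888
circle(B,3.00) ∩ circle(D,6.00): a=-1.9673, h=2.2649
  candidates: C₊=(-1.9362,0.8723) cross=8.128; C₋=(-0.8543,-3.5264) cross=-8.128
  mode + wants cross > 0 → take C=(-1.9362,0.8723) (cross=8.128)
ex = (C−B)/|BC| = (-0.8171,0.5765); ey = (-0.5765,-0.8171)
P = B + -0.91·ex + -1.31·ey = (2.0138,-0.3114)

2.01 -0.31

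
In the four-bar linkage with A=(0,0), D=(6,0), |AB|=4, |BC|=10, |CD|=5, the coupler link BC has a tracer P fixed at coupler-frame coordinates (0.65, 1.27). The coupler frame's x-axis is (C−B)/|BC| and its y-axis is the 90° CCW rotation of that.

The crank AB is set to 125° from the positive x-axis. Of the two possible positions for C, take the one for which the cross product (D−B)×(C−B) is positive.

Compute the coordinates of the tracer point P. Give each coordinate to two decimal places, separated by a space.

-1.84 4.63

A=(0,0), D=(6.00,0)
B = A + 4.00·(cos125°, sin125°) = (-2.2943, 3.2766)
|BD| = 8.9181
circle(B,10.00) ∩ circle(D,5.00): a=8.6640, h=4.9935
  candidates: C₊=(7.5984,4.7376) cross=44.533; C₋=(3.9290,-4.5509) cross=-44.533
  mode + wants cross > 0 → take C=(7.5984,4.7376) (cross=44.533)
ex = (C−B)/|BC| = (0.9893,0.1461); ey = (-0.1461,0.9893)
P = B + 0.65·ex + 1.27·ey = (-1.8368,4.6279)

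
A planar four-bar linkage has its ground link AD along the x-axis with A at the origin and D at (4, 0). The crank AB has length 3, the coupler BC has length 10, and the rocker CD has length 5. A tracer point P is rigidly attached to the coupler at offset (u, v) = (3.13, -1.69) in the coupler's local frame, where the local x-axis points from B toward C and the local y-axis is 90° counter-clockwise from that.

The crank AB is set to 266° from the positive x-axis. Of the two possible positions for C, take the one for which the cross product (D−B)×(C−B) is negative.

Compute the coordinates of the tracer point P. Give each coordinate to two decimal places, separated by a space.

A=(0,0), D=(4.00,0)
B = A + 3.00·(cos266°, sin266°) = (-0.2093, -2.9927)
|BD| = 5.1647
circle(B,10.00) ∩ circle(D,5.00): a=9.8432, h=1.7641
  candidates: C₊=(6.7908,4.1487) cross=9.111; C₋=(8.8352,1.2732) cross=-9.111
  mode - wants cross < 0 → take C=(8.8352,1.2732) (cross=-9.111)
ex = (C−B)/|BC| = (0.9044,0.4266); ey = (-0.4266,0.9044)
P = B + 3.13·ex + -1.69·ey = (3.3426,-3.1860)

3.34 -3.19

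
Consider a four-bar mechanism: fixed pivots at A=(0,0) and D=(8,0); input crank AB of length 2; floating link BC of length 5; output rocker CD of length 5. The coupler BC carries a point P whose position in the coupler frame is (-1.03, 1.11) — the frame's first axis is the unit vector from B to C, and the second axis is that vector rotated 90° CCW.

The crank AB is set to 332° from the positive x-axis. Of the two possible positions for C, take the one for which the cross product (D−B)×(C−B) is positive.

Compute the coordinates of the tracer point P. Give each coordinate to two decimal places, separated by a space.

0.29 -1.26

A=(0,0), D=(8.00,0)
B = A + 2.00·(cos332°, sin332°) = (1.7659, -0.9389)
|BD| = 6.3044
circle(B,5.00) ∩ circle(D,5.00): a=3.1522, h=3.8812
  candidates: C₊=(4.3049,3.3684) cross=24.469; C₋=(5.4610,-4.3074) cross=-24.469
  mode + wants cross > 0 → take C=(4.3049,3.3684) (cross=24.469)
ex = (C−B)/|BC| = (0.5078,0.8615); ey = (-0.8615,0.5078)
P = B + -1.03·ex + 1.11·ey = (0.2866,-1.2626)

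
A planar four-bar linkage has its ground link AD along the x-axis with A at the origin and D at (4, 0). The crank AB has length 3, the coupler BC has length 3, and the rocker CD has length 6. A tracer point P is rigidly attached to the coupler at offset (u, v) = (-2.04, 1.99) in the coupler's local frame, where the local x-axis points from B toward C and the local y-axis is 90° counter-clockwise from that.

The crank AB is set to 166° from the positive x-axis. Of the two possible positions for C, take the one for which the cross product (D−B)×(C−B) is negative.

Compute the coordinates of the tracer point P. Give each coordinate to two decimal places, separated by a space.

A=(0,0), D=(4.00,0)
B = A + 3.00·(cos166°, sin166°) = (-2.9109, 0.7258)
|BD| = 6.9489
circle(B,3.00) ∩ circle(D,6.00): a=1.5317, h=2.5795
  candidates: C₊=(-1.1182,3.1312) cross=17.925; C₋=(-1.6570,-1.9996) cross=-17.925
  mode - wants cross < 0 → take C=(-1.6570,-1.9996) (cross=-17.925)
ex = (C−B)/|BC| = (0.4180,-0.9085); ey = (0.9085,0.4180)
P = B + -2.04·ex + 1.99·ey = (-1.9557,3.4108)

-1.96 3.41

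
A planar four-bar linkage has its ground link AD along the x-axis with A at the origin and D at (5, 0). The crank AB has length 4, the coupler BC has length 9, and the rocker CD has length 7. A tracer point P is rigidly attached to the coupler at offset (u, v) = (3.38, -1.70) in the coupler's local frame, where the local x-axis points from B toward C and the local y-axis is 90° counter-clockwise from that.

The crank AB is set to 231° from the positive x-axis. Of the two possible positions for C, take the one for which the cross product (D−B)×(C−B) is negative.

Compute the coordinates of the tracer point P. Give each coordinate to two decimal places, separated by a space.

-0.19 -6.10

A=(0,0), D=(5.00,0)
B = A + 4.00·(cos231°, sin231°) = (-2.5173, -3.1086)
|BD| = 8.1347
circle(B,9.00) ∩ circle(D,7.00): a=6.0342, h=6.6774
  candidates: C₊=(0.5073,5.3680) cross=54.319; C₋=(5.6107,-6.9733) cross=-54.319
  mode - wants cross < 0 → take C=(5.6107,-6.9733) (cross=-54.319)
ex = (C−B)/|BC| = (0.9031,-0.4294); ey = (0.4294,0.9031)
P = B + 3.38·ex + -1.70·ey = (-0.1948,-6.0953)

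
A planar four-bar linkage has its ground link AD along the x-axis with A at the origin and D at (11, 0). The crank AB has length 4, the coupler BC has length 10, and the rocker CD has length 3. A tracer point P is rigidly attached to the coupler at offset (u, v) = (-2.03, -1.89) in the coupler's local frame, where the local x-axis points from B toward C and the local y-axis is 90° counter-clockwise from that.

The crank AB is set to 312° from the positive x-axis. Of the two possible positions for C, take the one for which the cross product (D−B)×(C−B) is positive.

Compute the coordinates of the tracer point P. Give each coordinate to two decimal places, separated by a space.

A=(0,0), D=(11.00,0)
B = A + 4.00·(cos312°, sin312°) = (2.6765, -2.9726)
|BD| = 8.8384
circle(B,10.00) ∩ circle(D,3.00): a=9.5672, h=2.9101
  candidates: C₊=(10.7076,2.9857) cross=25.721; C₋=(12.6651,-2.4955) cross=-25.721
  mode + wants cross > 0 → take C=(10.7076,2.9857) (cross=25.721)
ex = (C−B)/|BC| = (0.8031,0.5958); ey = (-0.5958,0.8031)
P = B + -2.03·ex + -1.89·ey = (2.1723,-5.7000)

2.17 -5.70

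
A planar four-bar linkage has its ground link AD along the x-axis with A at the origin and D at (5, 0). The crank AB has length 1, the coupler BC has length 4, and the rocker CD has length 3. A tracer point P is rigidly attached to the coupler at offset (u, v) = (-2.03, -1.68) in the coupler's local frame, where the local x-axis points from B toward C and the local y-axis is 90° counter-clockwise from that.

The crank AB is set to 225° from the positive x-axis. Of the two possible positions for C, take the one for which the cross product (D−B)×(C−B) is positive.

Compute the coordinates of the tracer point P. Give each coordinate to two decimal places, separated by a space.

A=(0,0), D=(5.00,0)
B = A + 1.00·(cos225°, sin225°) = (-0.7071, -0.7071)
|BD| = 5.7507
circle(B,4.00) ∩ circle(D,3.00): a=3.4840, h=1.9652
  candidates: C₊=(2.5088,1.6715) cross=11.301; C₋=(2.9921,-2.2290) cross=-11.301
  mode + wants cross > 0 → take C=(2.5088,1.6715) (cross=11.301)
ex = (C−B)/|BC| = (0.8040,0.5947); ey = (-0.5947,0.8040)
P = B + -2.03·ex + -1.68·ey = (-1.3402,-3.2649)

-1.34 -3.26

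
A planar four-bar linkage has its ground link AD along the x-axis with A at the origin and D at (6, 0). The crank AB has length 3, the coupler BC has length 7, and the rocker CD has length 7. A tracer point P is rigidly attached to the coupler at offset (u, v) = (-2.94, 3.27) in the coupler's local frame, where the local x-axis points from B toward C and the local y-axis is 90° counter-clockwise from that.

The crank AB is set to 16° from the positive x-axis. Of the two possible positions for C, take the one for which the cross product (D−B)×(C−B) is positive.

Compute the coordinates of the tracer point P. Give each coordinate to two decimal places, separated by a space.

A=(0,0), D=(6.00,0)
B = A + 3.00·(cos16°, sin16°) = (2.8838, 0.8269)
|BD| = 3.2241
circle(B,7.00) ∩ circle(D,7.00): a=1.6120, h=6.8119
  candidates: C₊=(6.1890,6.9974) cross=21.962; C₋=(2.6948,-6.1705) cross=-21.962
  mode + wants cross > 0 → take C=(6.1890,6.9974) (cross=21.962)
ex = (C−B)/|BC| = (0.4722,0.8815); ey = (-0.8815,0.4722)
P = B + -2.94·ex + 3.27·ey = (-1.3869,-0.2207)

-1.39 -0.22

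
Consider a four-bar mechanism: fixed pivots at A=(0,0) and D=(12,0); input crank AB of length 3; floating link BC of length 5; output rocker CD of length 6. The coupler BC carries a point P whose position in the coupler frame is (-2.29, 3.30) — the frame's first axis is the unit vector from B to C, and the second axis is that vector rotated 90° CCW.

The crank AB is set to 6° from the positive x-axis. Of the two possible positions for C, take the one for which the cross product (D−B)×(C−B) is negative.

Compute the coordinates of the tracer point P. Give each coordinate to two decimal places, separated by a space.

3.40 4.31

A=(0,0), D=(12.00,0)
B = A + 3.00·(cos6°, sin6°) = (2.9836, 0.3136)
|BD| = 9.0219
circle(B,5.00) ∩ circle(D,6.00): a=3.9013, h=3.1273
  candidates: C₊=(6.9912,3.3034) cross=28.214; C₋=(6.7738,-2.9474) cross=-28.214
  mode - wants cross < 0 → take C=(6.7738,-2.9474) (cross=-28.214)
ex = (C−B)/|BC| = (0.7581,-0.6522); ey = (0.6522,0.7581)
P = B + -2.29·ex + 3.30·ey = (3.3999,4.3087)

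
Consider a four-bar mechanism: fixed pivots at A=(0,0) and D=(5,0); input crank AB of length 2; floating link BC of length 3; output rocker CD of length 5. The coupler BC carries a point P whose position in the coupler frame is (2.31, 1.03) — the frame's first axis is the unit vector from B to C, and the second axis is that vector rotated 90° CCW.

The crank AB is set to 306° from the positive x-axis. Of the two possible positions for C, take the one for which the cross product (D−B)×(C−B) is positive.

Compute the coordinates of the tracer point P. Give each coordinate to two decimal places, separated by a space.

A=(0,0), D=(5.00,0)
B = A + 2.00·(cos306°, sin306°) = (1.1756, -1.6180)
|BD| = 4.1526
circle(B,3.00) ∩ circle(D,5.00): a=0.1498, h=2.9963
  candidates: C₊=(0.1461,1.1998) cross=12.442; C₋=(2.4810,-4.3191) cross=-12.442
  mode + wants cross > 0 → take C=(0.1461,1.1998) (cross=12.442)
ex = (C−B)/|BC| = (-0.3432,0.9393); ey = (-0.9393,-0.3432)
P = B + 2.31·ex + 1.03·ey = (-0.5846,0.1982)

-0.58 0.20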